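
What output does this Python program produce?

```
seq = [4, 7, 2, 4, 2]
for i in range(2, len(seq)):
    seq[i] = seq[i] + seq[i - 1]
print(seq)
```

[4, 7, 9, 13, 15]

i=2: seq[2] = 2+7 = 9 → [4, 7, 9, 4, 2]
i=3: seq[3] = 4+9 = 13 → [4, 7, 9, 13, 2]
i=4: seq[4] = 2+13 = 15 → [4, 7, 9, 13, 15]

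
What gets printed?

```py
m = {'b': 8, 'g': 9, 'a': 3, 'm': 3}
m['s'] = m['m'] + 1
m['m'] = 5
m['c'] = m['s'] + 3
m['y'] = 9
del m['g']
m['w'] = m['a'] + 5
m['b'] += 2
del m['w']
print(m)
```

{'b': 10, 'a': 3, 'm': 5, 's': 4, 'c': 7, 'y': 9}

m['s'] = m['m']+1 = 4 → {'b': 8, 'g': 9, 'a': 3, 'm': 3, 's': 4}
m['m'] = 5 → {'b': 8, 'g': 9, 'a': 3, 'm': 5, 's': 4}
m['c'] = m['s']+3 = 7 → {'b': 8, 'g': 9, 'a': 3, 'm': 5, 's': 4, 'c': 7}
m['y'] = 9 → {'b': 8, 'g': 9, 'a': 3, 'm': 5, 's': 4, 'c': 7, 'y': 9}
del 'g' → {'b': 8, 'a': 3, 'm': 5, 's': 4, 'c': 7, 'y': 9}
m['w'] = m['a']+5 = 8 → {'b': 8, 'a': 3, 'm': 5, 's': 4, 'c': 7, 'y': 9, 'w': 8}
m['b'] = 8+2 = 10 → {'b': 10, 'a': 3, 'm': 5, 's': 4, 'c': 7, 'y': 9, 'w': 8}
del 'w' → {'b': 10, 'a': 3, 'm': 5, 's': 4, 'c': 7, 'y': 9}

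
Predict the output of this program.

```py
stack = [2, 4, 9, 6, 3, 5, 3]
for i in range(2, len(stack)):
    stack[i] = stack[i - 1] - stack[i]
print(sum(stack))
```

i=2: stack[2] = 4-9 = -5 → [2, 4, -5, 6, 3, 5, 3]
i=3: stack[3] = (-5)-6 = -11 → [2, 4, -5, -11, 3, 5, 3]
i=4: stack[4] = (-11)-3 = -14 → [2, 4, -5, -11, -14, 5, 3]
i=5: stack[5] = (-14)-5 = -19 → [2, 4, -5, -11, -14, -19, 3]
i=6: stack[6] = (-19)-3 = -22 → [2, 4, -5, -11, -14, -19, -22]
sum = -65

-65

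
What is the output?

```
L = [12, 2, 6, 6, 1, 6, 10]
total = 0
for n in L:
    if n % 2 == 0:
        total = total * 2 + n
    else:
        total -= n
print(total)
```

n=12: even, total = 0*2+12 = 12
n=2: even, total = 12*2+2 = 26
n=6: even, total = 26*2+6 = 58
n=6: even, total = 58*2+6 = 122
n=1: not even, total = 122-1 = 121
n=6: even, total = 121*2+6 = 248
n=10: even, total = 248*2+10 = 506

506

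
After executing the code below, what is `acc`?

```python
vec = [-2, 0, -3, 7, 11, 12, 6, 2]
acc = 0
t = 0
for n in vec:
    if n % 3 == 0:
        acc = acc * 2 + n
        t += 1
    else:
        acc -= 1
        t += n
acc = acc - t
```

n=-2: not %3==0, acc = 0-1 = -1; t=-2
n=0: %3==0, acc = (-1)*2+0 = -2; t=-1
n=-3: %3==0, acc = (-2)*2+(-3) = -7; t=0
n=7: not %3==0, acc = (-7)-1 = -8; t=7
n=11: not %3==0, acc = (-8)-1 = -9; t=18
n=12: %3==0, acc = (-9)*2+12 = -6; t=19
n=6: %3==0, acc = (-6)*2+6 = -6; t=20
n=2: not %3==0, acc = (-6)-1 = -7; t=22
acc-t = (-7)-22 = -29

-29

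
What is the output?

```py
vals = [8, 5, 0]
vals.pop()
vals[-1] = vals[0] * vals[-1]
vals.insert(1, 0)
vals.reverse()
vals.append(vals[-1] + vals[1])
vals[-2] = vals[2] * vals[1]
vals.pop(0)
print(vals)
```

pop() removes 0 → [8, 5]
vals[-1] = vals[0]*vals[-1] = 8*5 = 40 → [8, 40]
insert 0 at 1 → [8, 0, 40]
reverse → [40, 0, 8]
append vals[-1]+vals[1] = 8+0 = 8 → [40, 0, 8, 8]
vals[-2] = vals[2]*vals[1] = 8*0 = 0 → [40, 0, 0, 8]
pop(0) removes 40 → [0, 0, 8]

[0, 0, 8]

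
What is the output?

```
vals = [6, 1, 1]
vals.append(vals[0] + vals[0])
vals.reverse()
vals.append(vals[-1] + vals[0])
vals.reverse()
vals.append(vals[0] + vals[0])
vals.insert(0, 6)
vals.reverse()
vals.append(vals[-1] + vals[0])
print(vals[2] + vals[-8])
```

append vals[0]+vals[0] = 6+6 = 12 → [6, 1, 1, 12]
reverse → [12, 1, 1, 6]
append vals[-1]+vals[0] = 6+12 = 18 → [12, 1, 1, 6, 18]
reverse → [18, 6, 1, 1, 12]
append vals[0]+vals[0] = 18+18 = 36 → [18, 6, 1, 1, 12, 36]
insert 6 at 0 → [6, 18, 6, 1, 1, 12, 36]
reverse → [36, 12, 1, 1, 6, 18, 6]
append vals[-1]+vals[0] = 6+36 = 42 → [36, 12, 1, 1, 6, 18, 6, 42]
vals[2]+vals[-8] = 1+36 = 37

37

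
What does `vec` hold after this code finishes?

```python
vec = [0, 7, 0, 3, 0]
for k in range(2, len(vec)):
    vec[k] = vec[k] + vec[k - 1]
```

[0, 7, 7, 10, 10]

k=2: vec[2] = 0+7 = 7 → [0, 7, 7, 3, 0]
k=3: vec[3] = 3+7 = 10 → [0, 7, 7, 10, 0]
k=4: vec[4] = 0+10 = 10 → [0, 7, 7, 10, 10]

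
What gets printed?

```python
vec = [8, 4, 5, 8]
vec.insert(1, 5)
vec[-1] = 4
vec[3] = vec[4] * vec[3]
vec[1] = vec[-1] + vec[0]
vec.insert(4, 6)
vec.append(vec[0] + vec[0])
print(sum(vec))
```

insert 5 at 1 → [8, 5, 4, 5, 8]
vec[-1] = 4 → [8, 5, 4, 5, 4]
vec[3] = vec[4]*vec[3] = 4*5 = 20 → [8, 5, 4, 20, 4]
vec[1] = vec[-1]+vec[0] = 4+8 = 12 → [8, 12, 4, 20, 4]
insert 6 at 4 → [8, 12, 4, 20, 6, 4]
append vec[0]+vec[0] = 8+8 = 16 → [8, 12, 4, 20, 6, 4, 16]
sum = 70

70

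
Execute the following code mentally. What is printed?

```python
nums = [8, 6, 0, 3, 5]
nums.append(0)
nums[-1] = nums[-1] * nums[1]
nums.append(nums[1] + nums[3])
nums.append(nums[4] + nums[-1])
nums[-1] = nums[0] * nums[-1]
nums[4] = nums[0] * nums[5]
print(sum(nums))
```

138

append 0 → [8, 6, 0, 3, 5, 0]
nums[-1] = nums[-1]*nums[1] = 0*6 = 0 → [8, 6, 0, 3, 5, 0]
append nums[1]+nums[3] = 6+3 = 9 → [8, 6, 0, 3, 5, 0, 9]
append nums[4]+nums[-1] = 5+9 = 14 → [8, 6, 0, 3, 5, 0, 9, 14]
nums[-1] = nums[0]*nums[-1] = 8*14 = 112 → [8, 6, 0, 3, 5, 0, 9, 112]
nums[4] = nums[0]*nums[5] = 8*0 = 0 → [8, 6, 0, 3, 0, 0, 9, 112]
sum = 138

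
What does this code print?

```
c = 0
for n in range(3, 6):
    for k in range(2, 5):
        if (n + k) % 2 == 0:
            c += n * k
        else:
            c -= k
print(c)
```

33

n=3,k=2: odd sum, c = 0-2 = -2
n=3,k=3: even sum, c = (-2)+9 = 7
n=3,k=4: odd sum, c = 7-4 = 3
n=4,k=2: even sum, c = 3+8 = 11
n=4,k=3: odd sum, c = 11-3 = 8
n=4,k=4: even sum, c = 8+16 = 24
n=5,k=2: odd sum, c = 24-2 = 22
n=5,k=3: even sum, c = 22+15 = 37
n=5,k=4: odd sum, c = 37-4 = 33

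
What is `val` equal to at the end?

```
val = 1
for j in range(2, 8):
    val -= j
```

j=2: val = 1-2 = -1
j=3: val = (-1)-3 = -4
j=4: val = (-4)-4 = -8
j=5: val = (-8)-5 = -13
j=6: val = (-13)-6 = -19
j=7: val = (-19)-7 = -26

-26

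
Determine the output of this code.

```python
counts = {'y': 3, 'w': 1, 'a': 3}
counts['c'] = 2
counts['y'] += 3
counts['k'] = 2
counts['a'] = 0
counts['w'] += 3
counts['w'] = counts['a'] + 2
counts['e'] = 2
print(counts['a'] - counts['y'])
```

counts['c'] = 2 → {'y': 3, 'w': 1, 'a': 3, 'c': 2}
counts['y'] = 3+3 = 6 → {'y': 6, 'w': 1, 'a': 3, 'c': 2}
counts['k'] = 2 → {'y': 6, 'w': 1, 'a': 3, 'c': 2, 'k': 2}
counts['a'] = 0 → {'y': 6, 'w': 1, 'a': 0, 'c': 2, 'k': 2}
counts['w'] = 1+3 = 4 → {'y': 6, 'w': 4, 'a': 0, 'c': 2, 'k': 2}
counts['w'] = counts['a']+2 = 2 → {'y': 6, 'w': 2, 'a': 0, 'c': 2, 'k': 2}
counts['e'] = 2 → {'y': 6, 'w': 2, 'a': 0, 'c': 2, 'k': 2, 'e': 2}
counts['a']-counts['y'] = 0-6 = -6

-6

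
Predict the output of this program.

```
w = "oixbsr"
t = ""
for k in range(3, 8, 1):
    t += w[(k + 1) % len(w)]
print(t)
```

sroix

k=3: add w[4]='s' → 's'
k=4: add w[5]='r' → 'sr'
k=5: add w[0]='o' → 'sro'
k=6: add w[1]='i' → 'sroi'
k=7: add w[2]='x' → 'sroix'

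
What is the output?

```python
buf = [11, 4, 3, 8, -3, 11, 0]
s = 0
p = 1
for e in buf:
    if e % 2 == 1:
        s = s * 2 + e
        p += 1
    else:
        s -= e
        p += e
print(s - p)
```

e=11: odd, s = 0*2+11 = 11; p=2
e=4: not odd, s = 11-4 = 7; p=6
e=3: odd, s = 7*2+3 = 17; p=7
e=8: not odd, s = 17-8 = 9; p=15
e=-3: odd, s = 9*2+(-3) = 15; p=16
e=11: odd, s = 15*2+11 = 41; p=17
e=0: not odd, s = 41-0 = 41; p=17
s-p = 41-17 = 24

24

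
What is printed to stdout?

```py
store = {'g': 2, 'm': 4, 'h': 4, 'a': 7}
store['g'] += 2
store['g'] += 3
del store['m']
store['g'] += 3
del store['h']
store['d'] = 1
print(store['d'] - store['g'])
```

store['g'] = 2+2 = 4 → {'g': 4, 'm': 4, 'h': 4, 'a': 7}
store['g'] = 4+3 = 7 → {'g': 7, 'm': 4, 'h': 4, 'a': 7}
del 'm' → {'g': 7, 'h': 4, 'a': 7}
store['g'] = 7+3 = 10 → {'g': 10, 'h': 4, 'a': 7}
del 'h' → {'g': 10, 'a': 7}
store['d'] = 1 → {'g': 10, 'a': 7, 'd': 1}
store['d']-store['g'] = 1-10 = -9

-9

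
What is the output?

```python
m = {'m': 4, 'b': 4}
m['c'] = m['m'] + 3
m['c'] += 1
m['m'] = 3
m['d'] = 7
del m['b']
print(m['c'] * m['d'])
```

m['c'] = m['m']+3 = 7 → {'m': 4, 'b': 4, 'c': 7}
m['c'] = 7+1 = 8 → {'m': 4, 'b': 4, 'c': 8}
m['m'] = 3 → {'m': 3, 'b': 4, 'c': 8}
m['d'] = 7 → {'m': 3, 'b': 4, 'c': 8, 'd': 7}
del 'b' → {'m': 3, 'c': 8, 'd': 7}
m['c']*m['d'] = 8*7 = 56

56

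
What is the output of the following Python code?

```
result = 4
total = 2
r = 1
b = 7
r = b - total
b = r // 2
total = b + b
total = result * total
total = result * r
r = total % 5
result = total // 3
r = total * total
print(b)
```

2

r = 7-2 = 5
b = 5//2 = 2
total = 2+2 = 4
total = 4*4 = 16
total = 4*5 = 20
r = 20%5 = 0
result = 20//3 = 6
r = 20*20 = 400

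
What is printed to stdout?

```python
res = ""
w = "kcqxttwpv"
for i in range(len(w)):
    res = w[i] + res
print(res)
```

i=0: prepend 'k' → 'k'
i=1: prepend 'c' → 'ck'
i=2: prepend 'q' → 'qck'
i=3: prepend 'x' → 'xqck'
i=4: prepend 't' → 'txqck'
i=5: prepend 't' → 'ttxqck'
i=6: prepend 'w' → 'wttxqck'
i=7: prepend 'p' → 'pwttxqck'
i=8: prepend 'v' → 'vpwttxqck'

vpwttxqck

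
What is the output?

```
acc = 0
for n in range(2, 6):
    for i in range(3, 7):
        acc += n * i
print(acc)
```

252

n=2,i=3: acc = 0+6 = 6
n=2,i=4: acc = 6+8 = 14
n=2,i=5: acc = 14+10 = 24
n=2,i=6: acc = 24+12 = 36
n=3,i=3: acc = 36+9 = 45
n=3,i=4: acc = 45+12 = 57
n=3,i=5: acc = 57+15 = 72
n=3,i=6: acc = 72+18 = 90
n=4,i=3: acc = 90+12 = 102
n=4,i=4: acc = 102+16 = 118
n=4,i=5: acc = 118+20 = 138
n=4,i=6: acc = 138+24 = 162
n=5,i=3: acc = 162+15 = 177
n=5,i=4: acc = 177+20 = 197
n=5,i=5: acc = 197+25 = 222
n=5,i=6: acc = 222+30 = 252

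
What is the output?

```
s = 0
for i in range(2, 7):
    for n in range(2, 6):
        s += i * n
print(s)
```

280

i=2,n=2: s = 0+4 = 4
i=2,n=3: s = 4+6 = 10
i=2,n=4: s = 10+8 = 18
i=2,n=5: s = 18+10 = 28
i=3,n=2: s = 28+6 = 34
i=3,n=3: s = 34+9 = 43
i=3,n=4: s = 43+12 = 55
i=3,n=5: s = 55+15 = 70
i=4,n=2: s = 70+8 = 78
i=4,n=3: s = 78+12 = 90
i=4,n=4: s = 90+16 = 106
i=4,n=5: s = 106+20 = 126
i=5,n=2: s = 126+10 = 136
i=5,n=3: s = 136+15 = 151
i=5,n=4: s = 151+20 = 171
i=5,n=5: s = 171+25 = 196
i=6,n=2: s = 196+12 = 208
i=6,n=3: s = 208+18 = 226
i=6,n=4: s = 226+24 = 250
i=6,n=5: s = 250+30 = 280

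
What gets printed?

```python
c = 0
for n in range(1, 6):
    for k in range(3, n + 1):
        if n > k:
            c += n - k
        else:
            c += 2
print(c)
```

n=3,k=3: not 3>3, c = 0+2 = 2
n=4,k=3: 4>3, c = 2+1 = 3
n=4,k=4: not 4>4, c = 3+2 = 5
n=5,k=3: 5>3, c = 5+2 = 7
n=5,k=4: 5>4, c = 7+1 = 8
n=5,k=5: not 5>5, c = 8+2 = 10

10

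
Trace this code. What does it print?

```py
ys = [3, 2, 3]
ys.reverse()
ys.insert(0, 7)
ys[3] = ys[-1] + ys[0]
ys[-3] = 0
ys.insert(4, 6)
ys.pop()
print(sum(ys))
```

reverse → [3, 2, 3]
insert 7 at 0 → [7, 3, 2, 3]
ys[3] = ys[-1]+ys[0] = 3+7 = 10 → [7, 3, 2, 10]
ys[-3] = 0 → [7, 0, 2, 10]
insert 6 at 4 → [7, 0, 2, 10, 6]
pop() removes 6 → [7, 0, 2, 10]
sum = 19

19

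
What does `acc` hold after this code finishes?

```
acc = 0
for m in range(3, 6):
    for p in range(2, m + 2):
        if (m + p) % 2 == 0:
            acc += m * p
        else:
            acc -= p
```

m=3,p=2: odd sum, acc = 0-2 = -2
m=3,p=3: even sum, acc = (-2)+9 = 7
m=3,p=4: odd sum, acc = 7-4 = 3
m=4,p=2: even sum, acc = 3+8 = 11
m=4,p=3: odd sum, acc = 11-3 = 8
m=4,p=4: even sum, acc = 8+16 = 24
m=4,p=5: odd sum, acc = 24-5 = 19
m=5,p=2: odd sum, acc = 19-2 = 17
m=5,p=3: even sum, acc = 17+15 = 32
m=5,p=4: odd sum, acc = 32-4 = 28
m=5,p=5: even sum, acc = 28+25 = 53
m=5,p=6: odd sum, acc = 53-6 = 47

47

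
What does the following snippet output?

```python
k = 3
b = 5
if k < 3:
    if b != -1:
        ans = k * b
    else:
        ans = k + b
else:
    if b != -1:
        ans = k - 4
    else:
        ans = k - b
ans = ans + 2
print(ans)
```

1

k=3, b=5
k < 3 is False; b != -1 is True
→ ans = k - 4 = -1
ans = (-1)+2 = 1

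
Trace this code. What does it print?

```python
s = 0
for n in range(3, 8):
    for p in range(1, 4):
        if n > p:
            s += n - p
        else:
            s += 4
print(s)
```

n=3,p=1: 3>1, s = 0+2 = 2
n=3,p=2: 3>2, s = 2+1 = 3
n=3,p=3: not 3>3, s = 3+4 = 7
n=4,p=1: 4>1, s = 7+3 = 10
n=4,p=2: 4>2, s = 10+2 = 12
n=4,p=3: 4>3, s = 12+1 = 13
n=5,p=1: 5>1, s = 13+4 = 17
n=5,p=2: 5>2, s = 17+3 = 20
n=5,p=3: 5>3, s = 20+2 = 22
n=6,p=1: 6>1, s = 22+5 = 27
n=6,p=2: 6>2, s = 27+4 = 31
n=6,p=3: 6>3, s = 31+3 = 34
n=7,p=1: 7>1, s = 34+6 = 40
n=7,p=2: 7>2, s = 40+5 = 45
n=7,p=3: 7>3, s = 45+4 = 49

49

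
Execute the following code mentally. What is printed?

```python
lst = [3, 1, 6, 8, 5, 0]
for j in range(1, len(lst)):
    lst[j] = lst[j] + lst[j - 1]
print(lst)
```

[3, 4, 10, 18, 23, 23]

j=1: lst[1] = 1+3 = 4 → [3, 4, 6, 8, 5, 0]
j=2: lst[2] = 6+4 = 10 → [3, 4, 10, 8, 5, 0]
j=3: lst[3] = 8+10 = 18 → [3, 4, 10, 18, 5, 0]
j=4: lst[4] = 5+18 = 23 → [3, 4, 10, 18, 23, 0]
j=5: lst[5] = 0+23 = 23 → [3, 4, 10, 18, 23, 23]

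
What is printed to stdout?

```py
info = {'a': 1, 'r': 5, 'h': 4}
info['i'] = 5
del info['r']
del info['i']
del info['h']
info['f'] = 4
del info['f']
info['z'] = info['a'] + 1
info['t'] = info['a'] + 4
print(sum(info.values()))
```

8

info['i'] = 5 → {'a': 1, 'r': 5, 'h': 4, 'i': 5}
del 'r' → {'a': 1, 'h': 4, 'i': 5}
del 'i' → {'a': 1, 'h': 4}
del 'h' → {'a': 1}
info['f'] = 4 → {'a': 1, 'f': 4}
del 'f' → {'a': 1}
info['z'] = info['a']+1 = 2 → {'a': 1, 'z': 2}
info['t'] = info['a']+4 = 5 → {'a': 1, 'z': 2, 't': 5}
sum of values = 8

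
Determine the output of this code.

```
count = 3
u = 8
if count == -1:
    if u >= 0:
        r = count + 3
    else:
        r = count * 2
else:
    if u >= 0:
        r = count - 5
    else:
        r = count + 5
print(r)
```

count=3, u=8
count == -1 is False; u >= 0 is True
→ r = count - 5 = -2

-2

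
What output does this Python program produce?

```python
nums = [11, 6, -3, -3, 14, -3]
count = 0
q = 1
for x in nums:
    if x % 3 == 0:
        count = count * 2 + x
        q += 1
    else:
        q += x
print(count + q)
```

57

x=11: not %3==0; q=12
x=6: %3==0, count = 0*2+6 = 6; q=13
x=-3: %3==0, count = 6*2+(-3) = 9; q=14
x=-3: %3==0, count = 9*2+(-3) = 15; q=15
x=14: not %3==0; q=29
x=-3: %3==0, count = 15*2+(-3) = 27; q=30
count+q = 27+30 = 57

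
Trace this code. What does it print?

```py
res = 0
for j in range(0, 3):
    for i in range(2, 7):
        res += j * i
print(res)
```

60

j=0,i=2: res = 0+0 = 0
j=0,i=3: res = 0+0 = 0
j=0,i=4: res = 0+0 = 0
j=0,i=5: res = 0+0 = 0
j=0,i=6: res = 0+0 = 0
j=1,i=2: res = 0+2 = 2
j=1,i=3: res = 2+3 = 5
j=1,i=4: res = 5+4 = 9
j=1,i=5: res = 9+5 = 14
j=1,i=6: res = 14+6 = 20
j=2,i=2: res = 20+4 = 24
j=2,i=3: res = 24+6 = 30
j=2,i=4: res = 30+8 = 38
j=2,i=5: res = 38+10 = 48
j=2,i=6: res = 48+12 = 60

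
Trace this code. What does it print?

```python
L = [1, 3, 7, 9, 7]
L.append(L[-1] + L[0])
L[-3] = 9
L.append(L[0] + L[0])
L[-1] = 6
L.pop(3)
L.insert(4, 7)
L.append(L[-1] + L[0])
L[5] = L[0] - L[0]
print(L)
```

[1, 3, 7, 7, 7, 0, 6, 7]

append L[-1]+L[0] = 7+1 = 8 → [1, 3, 7, 9, 7, 8]
L[-3] = 9 → [1, 3, 7, 9, 7, 8]
append L[0]+L[0] = 1+1 = 2 → [1, 3, 7, 9, 7, 8, 2]
L[-1] = 6 → [1, 3, 7, 9, 7, 8, 6]
pop(3) removes 9 → [1, 3, 7, 7, 8, 6]
insert 7 at 4 → [1, 3, 7, 7, 7, 8, 6]
append L[-1]+L[0] = 6+1 = 7 → [1, 3, 7, 7, 7, 8, 6, 7]
L[5] = L[0]-L[0] = 1-1 = 0 → [1, 3, 7, 7, 7, 0, 6, 7]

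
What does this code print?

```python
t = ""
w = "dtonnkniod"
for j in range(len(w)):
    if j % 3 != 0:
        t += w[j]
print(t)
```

tonkio

j=0: skip
j=1: add 't' → 't'
j=2: add 'o' → 'to'
j=3: skip
j=4: add 'n' → 'ton'
j=5: add 'k' → 'tonk'
j=6: skip
j=7: add 'i' → 'tonki'
j=8: add 'o' → 'tonkio'
j=9: skip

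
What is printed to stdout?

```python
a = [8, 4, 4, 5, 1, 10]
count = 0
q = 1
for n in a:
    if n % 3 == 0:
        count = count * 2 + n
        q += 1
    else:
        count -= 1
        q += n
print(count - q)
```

-39

n=8: not %3==0, count = 0-1 = -1; q=9
n=4: not %3==0, count = (-1)-1 = -2; q=13
n=4: not %3==0, count = (-2)-1 = -3; q=17
n=5: not %3==0, count = (-3)-1 = -4; q=22
n=1: not %3==0, count = (-4)-1 = -5; q=23
n=10: not %3==0, count = (-5)-1 = -6; q=33
count-q = (-6)-33 = -39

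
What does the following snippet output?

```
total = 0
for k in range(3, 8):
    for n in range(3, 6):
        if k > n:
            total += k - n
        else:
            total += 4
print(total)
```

43

k=3,n=3: not 3>3, total = 0+4 = 4
k=3,n=4: not 3>4, total = 4+4 = 8
k=3,n=5: not 3>5, total = 8+4 = 12
k=4,n=3: 4>3, total = 12+1 = 13
k=4,n=4: not 4>4, total = 13+4 = 17
k=4,n=5: not 4>5, total = 17+4 = 21
k=5,n=3: 5>3, total = 21+2 = 23
k=5,n=4: 5>4, total = 23+1 = 24
k=5,n=5: not 5>5, total = 24+4 = 28
k=6,n=3: 6>3, total = 28+3 = 31
k=6,n=4: 6>4, total = 31+2 = 33
k=6,n=5: 6>5, total = 33+1 = 34
k=7,n=3: 7>3, total = 34+4 = 38
k=7,n=4: 7>4, total = 38+3 = 41
k=7,n=5: 7>5, total = 41+2 = 43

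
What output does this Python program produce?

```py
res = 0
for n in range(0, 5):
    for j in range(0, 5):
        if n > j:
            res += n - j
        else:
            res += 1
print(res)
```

35

n=0,j=0: not 0>0, res = 0+1 = 1
n=0,j=1: not 0>1, res = 1+1 = 2
n=0,j=2: not 0>2, res = 2+1 = 3
n=0,j=3: not 0>3, res = 3+1 = 4
n=0,j=4: not 0>4, res = 4+1 = 5
n=1,j=0: 1>0, res = 5+1 = 6
n=1,j=1: not 1>1, res = 6+1 = 7
n=1,j=2: not 1>2, res = 7+1 = 8
n=1,j=3: not 1>3, res = 8+1 = 9
n=1,j=4: not 1>4, res = 9+1 = 10
n=2,j=0: 2>0, res = 10+2 = 12
n=2,j=1: 2>1, res = 12+1 = 13
n=2,j=2: not 2>2, res = 13+1 = 14
n=2,j=3: not 2>3, res = 14+1 = 15
n=2,j=4: not 2>4, res = 15+1 = 16
n=3,j=0: 3>0, res = 16+3 = 19
n=3,j=1: 3>1, res = 19+2 = 21
n=3,j=2: 3>2, res = 21+1 = 22
n=3,j=3: not 3>3, res = 22+1 = 23
n=3,j=4: not 3>4, res = 23+1 = 24
n=4,j=0: 4>0, res = 24+4 = 28
n=4,j=1: 4>1, res = 28+3 = 31
n=4,j=2: 4>2, res = 31+2 = 33
n=4,j=3: 4>3, res = 33+1 = 34
n=4,j=4: not 4>4, res = 34+1 = 35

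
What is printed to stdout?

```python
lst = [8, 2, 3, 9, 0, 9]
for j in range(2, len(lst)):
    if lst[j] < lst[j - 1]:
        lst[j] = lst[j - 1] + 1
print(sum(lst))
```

43

j=2: 3>=2, unchanged → [8, 2, 3, 9, 0, 9]
j=3: 9>=3, unchanged → [8, 2, 3, 9, 0, 9]
j=4: 0<9, lst[4] = 9+1 = 10 → [8, 2, 3, 9, 10, 9]
j=5: 9<10, lst[5] = 10+1 = 11 → [8, 2, 3, 9, 10, 11]
sum = 43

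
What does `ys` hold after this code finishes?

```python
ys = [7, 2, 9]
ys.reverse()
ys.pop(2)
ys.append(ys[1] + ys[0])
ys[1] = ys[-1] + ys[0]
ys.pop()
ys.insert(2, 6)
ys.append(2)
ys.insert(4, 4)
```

reverse → [9, 2, 7]
pop(2) removes 7 → [9, 2]
append ys[1]+ys[0] = 2+9 = 11 → [9, 2, 11]
ys[1] = ys[-1]+ys[0] = 11+9 = 20 → [9, 20, 11]
pop() removes 11 → [9, 20]
insert 6 at 2 → [9, 20, 6]
append 2 → [9, 20, 6, 2]
insert 4 at 4 → [9, 20, 6, 2, 4]

[9, 20, 6, 2, 4]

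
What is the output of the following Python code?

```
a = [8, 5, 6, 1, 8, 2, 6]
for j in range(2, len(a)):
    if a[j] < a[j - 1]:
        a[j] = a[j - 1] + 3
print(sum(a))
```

j=2: 6>=5, unchanged → [8, 5, 6, 1, 8, 2, 6]
j=3: 1<6, a[3] = 6+3 = 9 → [8, 5, 6, 9, 8, 2, 6]
j=4: 8<9, a[4] = 9+3 = 12 → [8, 5, 6, 9, 12, 2, 6]
j=5: 2<12, a[5] = 12+3 = 15 → [8, 5, 6, 9, 12, 15, 6]
j=6: 6<15, a[6] = 15+3 = 18 → [8, 5, 6, 9, 12, 15, 18]
sum = 73

73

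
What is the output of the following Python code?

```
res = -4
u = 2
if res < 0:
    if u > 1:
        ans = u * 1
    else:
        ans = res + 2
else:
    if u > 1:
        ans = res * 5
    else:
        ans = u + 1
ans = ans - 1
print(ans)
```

res=-4, u=2
res < 0 is True; u > 1 is True
→ ans = u * 1 = 2
ans = 2-1 = 1

1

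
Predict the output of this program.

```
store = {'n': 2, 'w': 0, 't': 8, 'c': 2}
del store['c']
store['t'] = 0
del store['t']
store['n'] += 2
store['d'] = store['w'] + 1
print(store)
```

del 'c' → {'n': 2, 'w': 0, 't': 8}
store['t'] = 0 → {'n': 2, 'w': 0, 't': 0}
del 't' → {'n': 2, 'w': 0}
store['n'] = 2+2 = 4 → {'n': 4, 'w': 0}
store['d'] = store['w']+1 = 1 → {'n': 4, 'w': 0, 'd': 1}

{'n': 4, 'w': 0, 'd': 1}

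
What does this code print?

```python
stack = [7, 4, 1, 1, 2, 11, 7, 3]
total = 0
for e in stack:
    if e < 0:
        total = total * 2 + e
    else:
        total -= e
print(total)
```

-36

e=7: not <0, total = 0-7 = -7
e=4: not <0, total = (-7)-4 = -11
e=1: not <0, total = (-11)-1 = -12
e=1: not <0, total = (-12)-1 = -13
e=2: not <0, total = (-13)-2 = -15
e=11: not <0, total = (-15)-11 = -26
e=7: not <0, total = (-26)-7 = -33
e=3: not <0, total = (-33)-3 = -36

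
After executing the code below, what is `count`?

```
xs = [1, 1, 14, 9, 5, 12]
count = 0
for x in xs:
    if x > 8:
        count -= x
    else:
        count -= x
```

-42

x=1: not >8, count = 0-1 = -1
x=1: not >8, count = (-1)-1 = -2
x=14: >8, count = (-2)-14 = -16
x=9: >8, count = (-16)-9 = -25
x=5: not >8, count = (-25)-5 = -30
x=12: >8, count = (-30)-12 = -42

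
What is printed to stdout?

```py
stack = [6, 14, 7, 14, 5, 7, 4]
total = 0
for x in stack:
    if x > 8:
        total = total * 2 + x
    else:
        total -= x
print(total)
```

-12

x=6: not >8, total = 0-6 = -6
x=14: >8, total = (-6)*2+14 = 2
x=7: not >8, total = 2-7 = -5
x=14: >8, total = (-5)*2+14 = 4
x=5: not >8, total = 4-5 = -1
x=7: not >8, total = (-1)-7 = -8
x=4: not >8, total = (-8)-4 = -12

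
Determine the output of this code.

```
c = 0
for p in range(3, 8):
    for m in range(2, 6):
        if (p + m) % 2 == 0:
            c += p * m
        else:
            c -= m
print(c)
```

p=3,m=2: odd sum, c = 0-2 = -2
p=3,m=3: even sum, c = (-2)+9 = 7
p=3,m=4: odd sum, c = 7-4 = 3
p=3,m=5: even sum, c = 3+15 = 18
p=4,m=2: even sum, c = 18+8 = 26
p=4,m=3: odd sum, c = 26-3 = 23
p=4,m=4: even sum, c = 23+16 = 39
p=4,m=5: odd sum, c = 39-5 = 34
p=5,m=2: odd sum, c = 34-2 = 32
p=5,m=3: even sum, c = 32+15 = 47
p=5,m=4: odd sum, c = 47-4 = 43
p=5,m=5: even sum, c = 43+25 = 68
p=6,m=2: even sum, c = 68+12 = 80
p=6,m=3: odd sum, c = 80-3 = 77
p=6,m=4: even sum, c = 77+24 = 101
p=6,m=5: odd sum, c = 101-5 = 96
p=7,m=2: odd sum, c = 96-2 = 94
p=7,m=3: even sum, c = 94+21 = 115
p=7,m=4: odd sum, c = 115-4 = 111
p=7,m=5: even sum, c = 111+35 = 146

146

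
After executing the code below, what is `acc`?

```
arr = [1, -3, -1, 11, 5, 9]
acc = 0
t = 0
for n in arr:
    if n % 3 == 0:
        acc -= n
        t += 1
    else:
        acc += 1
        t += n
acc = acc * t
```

n=1: not %3==0, acc = 0+1 = 1; t=1
n=-3: %3==0, acc = 1-(-3) = 4; t=2
n=-1: not %3==0, acc = 4+1 = 5; t=1
n=11: not %3==0, acc = 5+1 = 6; t=12
n=5: not %3==0, acc = 6+1 = 7; t=17
n=9: %3==0, acc = 7-9 = -2; t=18
acc*t = (-2)*18 = -36

-36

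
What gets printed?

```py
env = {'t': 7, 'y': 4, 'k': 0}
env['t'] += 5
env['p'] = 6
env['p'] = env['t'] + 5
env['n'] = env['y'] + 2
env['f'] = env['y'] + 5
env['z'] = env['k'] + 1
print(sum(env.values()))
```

49

env['t'] = 7+5 = 12 → {'t': 12, 'y': 4, 'k': 0}
env['p'] = 6 → {'t': 12, 'y': 4, 'k': 0, 'p': 6}
env['p'] = env['t']+5 = 17 → {'t': 12, 'y': 4, 'k': 0, 'p': 17}
env['n'] = env['y']+2 = 6 → {'t': 12, 'y': 4, 'k': 0, 'p': 17, 'n': 6}
env['f'] = env['y']+5 = 9 → {'t': 12, 'y': 4, 'k': 0, 'p': 17, 'n': 6, 'f': 9}
env['z'] = env['k']+1 = 1 → {'t': 12, 'y': 4, 'k': 0, 'p': 17, 'n': 6, 'f': 9, 'z': 1}
sum of values = 49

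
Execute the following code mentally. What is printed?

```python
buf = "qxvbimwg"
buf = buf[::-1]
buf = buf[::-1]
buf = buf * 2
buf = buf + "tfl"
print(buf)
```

reverse → 'gwmibvxq'
reverse → 'qxvbimwg'
repeat ×2 → 'qxvbimwgqxvbimwg'
+ 'tfl' → 'qxvbimwgqxvbimwgtfl'

qxvbimwgqxvbimwgtfl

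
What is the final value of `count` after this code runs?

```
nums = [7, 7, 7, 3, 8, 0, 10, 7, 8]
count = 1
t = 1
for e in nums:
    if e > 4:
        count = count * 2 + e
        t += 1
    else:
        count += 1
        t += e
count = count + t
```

e=7: >4, count = 1*2+7 = 9; t=2
e=7: >4, count = 9*2+7 = 25; t=3
e=7: >4, count = 25*2+7 = 57; t=4
e=3: not >4, count = 57+1 = 58; t=7
e=8: >4, count = 58*2+8 = 124; t=8
e=0: not >4, count = 124+1 = 125; t=8
e=10: >4, count = 125*2+10 = 260; t=9
e=7: >4, count = 260*2+7 = 527; t=10
e=8: >4, count = 527*2+8 = 1062; t=11
count+t = 1062+11 = 1073

1073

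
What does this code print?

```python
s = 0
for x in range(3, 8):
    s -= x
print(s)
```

x=3: s = 0-3 = -3
x=4: s = (-3)-4 = -7
x=5: s = (-7)-5 = -12
x=6: s = (-12)-6 = -18
x=7: s = (-18)-7 = -25

-25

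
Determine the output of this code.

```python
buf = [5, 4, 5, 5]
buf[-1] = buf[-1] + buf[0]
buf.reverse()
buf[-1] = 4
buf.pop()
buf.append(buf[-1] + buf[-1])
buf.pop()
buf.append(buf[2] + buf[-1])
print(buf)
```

[10, 5, 4, 8]

buf[-1] = buf[-1]+buf[0] = 5+5 = 10 → [5, 4, 5, 10]
reverse → [10, 5, 4, 5]
buf[-1] = 4 → [10, 5, 4, 4]
pop() removes 4 → [10, 5, 4]
append buf[-1]+buf[-1] = 4+4 = 8 → [10, 5, 4, 8]
pop() removes 8 → [10, 5, 4]
append buf[2]+buf[-1] = 4+4 = 8 → [10, 5, 4, 8]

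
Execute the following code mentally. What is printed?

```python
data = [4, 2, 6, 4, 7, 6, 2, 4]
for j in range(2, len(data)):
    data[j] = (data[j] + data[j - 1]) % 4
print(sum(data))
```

j=2: data[2] = (6+2)%4 = 0 → [4, 2, 0, 4, 7, 6, 2, 4]
j=3: data[3] = (4+0)%4 = 0 → [4, 2, 0, 0, 7, 6, 2, 4]
j=4: data[4] = (7+0)%4 = 3 → [4, 2, 0, 0, 3, 6, 2, 4]
j=5: data[5] = (6+3)%4 = 1 → [4, 2, 0, 0, 3, 1, 2, 4]
j=6: data[6] = (2+1)%4 = 3 → [4, 2, 0, 0, 3, 1, 3, 4]
j=7: data[7] = (4+3)%4 = 3 → [4, 2, 0, 0, 3, 1, 3, 3]
sum = 16

16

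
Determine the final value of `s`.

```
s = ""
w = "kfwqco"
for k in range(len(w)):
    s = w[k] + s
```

k=0: prepend 'k' → 'k'
k=1: prepend 'f' → 'fk'
k=2: prepend 'w' → 'wfk'
k=3: prepend 'q' → 'qwfk'
k=4: prepend 'c' → 'cqwfk'
k=5: prepend 'o' → 'ocqwfk'

'ocqwfk'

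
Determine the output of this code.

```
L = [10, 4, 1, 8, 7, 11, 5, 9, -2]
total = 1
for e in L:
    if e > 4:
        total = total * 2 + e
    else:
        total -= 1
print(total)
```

566

e=10: >4, total = 1*2+10 = 12
e=4: not >4, total = 12-1 = 11
e=1: not >4, total = 11-1 = 10
e=8: >4, total = 10*2+8 = 28
e=7: >4, total = 28*2+7 = 63
e=11: >4, total = 63*2+11 = 137
e=5: >4, total = 137*2+5 = 279
e=9: >4, total = 279*2+9 = 567
e=-2: not >4, total = 567-1 = 566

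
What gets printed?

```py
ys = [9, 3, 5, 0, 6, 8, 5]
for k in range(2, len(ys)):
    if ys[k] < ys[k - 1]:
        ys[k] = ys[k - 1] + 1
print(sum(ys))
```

k=2: 5>=3, unchanged → [9, 3, 5, 0, 6, 8, 5]
k=3: 0<5, ys[3] = 5+1 = 6 → [9, 3, 5, 6, 6, 8, 5]
k=4: 6>=6, unchanged → [9, 3, 5, 6, 6, 8, 5]
k=5: 8>=6, unchanged → [9, 3, 5, 6, 6, 8, 5]
k=6: 5<8, ys[6] = 8+1 = 9 → [9, 3, 5, 6, 6, 8, 9]
sum = 46

46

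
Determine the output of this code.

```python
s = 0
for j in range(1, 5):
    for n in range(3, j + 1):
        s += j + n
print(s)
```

j=3,n=3: s = 0+6 = 6
j=4,n=3: s = 6+7 = 13
j=4,n=4: s = 13+8 = 21

21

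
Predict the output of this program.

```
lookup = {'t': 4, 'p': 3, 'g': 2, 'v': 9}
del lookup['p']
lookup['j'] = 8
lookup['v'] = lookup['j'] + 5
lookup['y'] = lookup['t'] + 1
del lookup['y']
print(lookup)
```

del 'p' → {'t': 4, 'g': 2, 'v': 9}
lookup['j'] = 8 → {'t': 4, 'g': 2, 'v': 9, 'j': 8}
lookup['v'] = lookup['j']+5 = 13 → {'t': 4, 'g': 2, 'v': 13, 'j': 8}
lookup['y'] = lookup['t']+1 = 5 → {'t': 4, 'g': 2, 'v': 13, 'j': 8, 'y': 5}
del 'y' → {'t': 4, 'g': 2, 'v': 13, 'j': 8}

{'t': 4, 'g': 2, 'v': 13, 'j': 8}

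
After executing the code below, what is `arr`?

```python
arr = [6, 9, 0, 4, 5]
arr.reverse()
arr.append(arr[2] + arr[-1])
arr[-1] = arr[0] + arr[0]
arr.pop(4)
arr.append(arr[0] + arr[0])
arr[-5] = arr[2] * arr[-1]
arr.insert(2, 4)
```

reverse → [5, 4, 0, 9, 6]
append arr[2]+arr[-1] = 0+6 = 6 → [5, 4, 0, 9, 6, 6]
arr[-1] = arr[0]+arr[0] = 5+5 = 10 → [5, 4, 0, 9, 6, 10]
pop(4) removes 6 → [5, 4, 0, 9, 10]
append arr[0]+arr[0] = 5+5 = 10 → [5, 4, 0, 9, 10, 10]
arr[-5] = arr[2]*arr[-1] = 0*10 = 0 → [5, 0, 0, 9, 10, 10]
insert 4 at 2 → [5, 0, 4, 0, 9, 10, 10]

[5, 0, 4, 0, 9, 10, 10]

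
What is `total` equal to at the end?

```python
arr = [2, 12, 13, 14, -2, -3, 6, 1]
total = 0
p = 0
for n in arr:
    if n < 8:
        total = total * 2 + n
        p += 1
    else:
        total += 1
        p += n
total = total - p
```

21

n=2: <8, total = 0*2+2 = 2; p=1
n=12: not <8, total = 2+1 = 3; p=13
n=13: not <8, total = 3+1 = 4; p=26
n=14: not <8, total = 4+1 = 5; p=40
n=-2: <8, total = 5*2+(-2) = 8; p=41
n=-3: <8, total = 8*2+(-3) = 13; p=42
n=6: <8, total = 13*2+6 = 32; p=43
n=1: <8, total = 32*2+1 = 65; p=44
total-p = 65-44 = 21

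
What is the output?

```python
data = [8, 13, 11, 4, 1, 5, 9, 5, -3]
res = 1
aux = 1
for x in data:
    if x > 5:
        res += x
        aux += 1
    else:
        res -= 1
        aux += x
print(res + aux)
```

x=8: >5, res = 1+8 = 9; aux=2
x=13: >5, res = 9+13 = 22; aux=3
x=11: >5, res = 22+11 = 33; aux=4
x=4: not >5, res = 33-1 = 32; aux=8
x=1: not >5, res = 32-1 = 31; aux=9
x=5: not >5, res = 31-1 = 30; aux=14
x=9: >5, res = 30+9 = 39; aux=15
x=5: not >5, res = 39-1 = 38; aux=20
x=-3: not >5, res = 38-1 = 37; aux=17
res+aux = 37+17 = 54

54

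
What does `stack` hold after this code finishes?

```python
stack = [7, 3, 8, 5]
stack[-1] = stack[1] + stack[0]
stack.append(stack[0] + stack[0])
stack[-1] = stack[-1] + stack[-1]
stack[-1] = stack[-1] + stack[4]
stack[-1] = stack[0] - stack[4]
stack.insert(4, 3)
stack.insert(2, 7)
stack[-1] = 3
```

stack[-1] = stack[1]+stack[0] = 3+7 = 10 → [7, 3, 8, 10]
append stack[0]+stack[0] = 7+7 = 14 → [7, 3, 8, 10, 14]
stack[-1] = stack[-1]+stack[-1] = 14+14 = 28 → [7, 3, 8, 10, 28]
stack[-1] = stack[-1]+stack[4] = 28+28 = 56 → [7, 3, 8, 10, 56]
stack[-1] = stack[0]-stack[4] = 7-56 = -49 → [7, 3, 8, 10, -49]
insert 3 at 4 → [7, 3, 8, 10, 3, -49]
insert 7 at 2 → [7, 3, 7, 8, 10, 3, -49]
stack[-1] = 3 → [7, 3, 7, 8, 10, 3, 3]

[7, 3, 7, 8, 10, 3, 3]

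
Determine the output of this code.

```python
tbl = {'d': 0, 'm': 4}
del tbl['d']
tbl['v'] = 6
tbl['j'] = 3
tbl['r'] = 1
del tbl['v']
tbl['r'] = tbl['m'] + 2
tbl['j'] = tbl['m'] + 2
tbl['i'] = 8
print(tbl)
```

{'m': 4, 'j': 6, 'r': 6, 'i': 8}

del 'd' → {'m': 4}
tbl['v'] = 6 → {'m': 4, 'v': 6}
tbl['j'] = 3 → {'m': 4, 'v': 6, 'j': 3}
tbl['r'] = 1 → {'m': 4, 'v': 6, 'j': 3, 'r': 1}
del 'v' → {'m': 4, 'j': 3, 'r': 1}
tbl['r'] = tbl['m']+2 = 6 → {'m': 4, 'j': 3, 'r': 6}
tbl['j'] = tbl['m']+2 = 6 → {'m': 4, 'j': 6, 'r': 6}
tbl['i'] = 8 → {'m': 4, 'j': 6, 'r': 6, 'i': 8}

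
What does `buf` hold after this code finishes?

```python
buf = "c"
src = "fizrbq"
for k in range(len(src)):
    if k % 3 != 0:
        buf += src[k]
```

k=0: skip
k=1: add 'i' → 'ci'
k=2: add 'z' → 'ciz'
k=3: skip
k=4: add 'b' → 'cizb'
k=5: add 'q' → 'cizbq'

'cizbq'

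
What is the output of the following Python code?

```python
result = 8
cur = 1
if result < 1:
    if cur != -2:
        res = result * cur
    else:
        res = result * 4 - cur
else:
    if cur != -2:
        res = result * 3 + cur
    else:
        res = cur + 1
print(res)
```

result=8, cur=1
result < 1 is False; cur != -2 is True
→ res = result * 3 + cur = 25

25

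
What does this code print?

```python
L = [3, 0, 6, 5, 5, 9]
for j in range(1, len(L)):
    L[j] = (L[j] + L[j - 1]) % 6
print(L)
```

j=1: L[1] = (0+3)%6 = 3 → [3, 3, 6, 5, 5, 9]
j=2: L[2] = (6+3)%6 = 3 → [3, 3, 3, 5, 5, 9]
j=3: L[3] = (5+3)%6 = 2 → [3, 3, 3, 2, 5, 9]
j=4: L[4] = (5+2)%6 = 1 → [3, 3, 3, 2, 1, 9]
j=5: L[5] = (9+1)%6 = 4 → [3, 3, 3, 2, 1, 4]

[3, 3, 3, 2, 1, 4]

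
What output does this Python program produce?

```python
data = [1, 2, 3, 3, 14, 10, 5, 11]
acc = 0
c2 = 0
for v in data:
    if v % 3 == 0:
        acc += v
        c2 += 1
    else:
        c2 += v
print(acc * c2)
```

v=1: not %3==0; c2=1
v=2: not %3==0; c2=3
v=3: %3==0, acc = 0+3 = 3; c2=4
v=3: %3==0, acc = 3+3 = 6; c2=5
v=14: not %3==0; c2=19
v=10: not %3==0; c2=29
v=5: not %3==0; c2=34
v=11: not %3==0; c2=45
acc*c2 = 6*45 = 270

270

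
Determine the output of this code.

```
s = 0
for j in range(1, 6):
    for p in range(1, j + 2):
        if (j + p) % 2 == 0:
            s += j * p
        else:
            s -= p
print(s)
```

53

j=1,p=1: even sum, s = 0+1 = 1
j=1,p=2: odd sum, s = 1-2 = -1
j=2,p=1: odd sum, s = (-1)-1 = -2
j=2,p=2: even sum, s = (-2)+4 = 2
j=2,p=3: odd sum, s = 2-3 = -1
j=3,p=1: even sum, s = (-1)+3 = 2
j=3,p=2: odd sum, s = 2-2 = 0
j=3,p=3: even sum, s = 0+9 = 9
j=3,p=4: odd sum, s = 9-4 = 5
j=4,p=1: odd sum, s = 5-1 = 4
j=4,p=2: even sum, s = 4+8 = 12
j=4,p=3: odd sum, s = 12-3 = 9
j=4,p=4: even sum, s = 9+16 = 25
j=4,p=5: odd sum, s = 25-5 = 20
j=5,p=1: even sum, s = 20+5 = 25
j=5,p=2: odd sum, s = 25-2 = 23
j=5,p=3: even sum, s = 23+15 = 38
j=5,p=4: odd sum, s = 38-4 = 34
j=5,p=5: even sum, s = 34+25 = 59
j=5,p=6: odd sum, s = 59-6 = 53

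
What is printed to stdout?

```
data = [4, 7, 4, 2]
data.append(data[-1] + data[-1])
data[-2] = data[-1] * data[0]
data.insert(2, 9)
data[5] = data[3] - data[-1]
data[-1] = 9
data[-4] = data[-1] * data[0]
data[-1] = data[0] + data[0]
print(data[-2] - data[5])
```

8

append data[-1]+data[-1] = 2+2 = 4 → [4, 7, 4, 2, 4]
data[-2] = data[-1]*data[0] = 4*4 = 16 → [4, 7, 4, 16, 4]
insert 9 at 2 → [4, 7, 9, 4, 16, 4]
data[5] = data[3]-data[-1] = 4-4 = 0 → [4, 7, 9, 4, 16, 0]
data[-1] = 9 → [4, 7, 9, 4, 16, 9]
data[-4] = data[-1]*data[0] = 9*4 = 36 → [4, 7, 36, 4, 16, 9]
data[-1] = data[0]+data[0] = 4+4 = 8 → [4, 7, 36, 4, 16, 8]
data[-2]-data[5] = 16-8 = 8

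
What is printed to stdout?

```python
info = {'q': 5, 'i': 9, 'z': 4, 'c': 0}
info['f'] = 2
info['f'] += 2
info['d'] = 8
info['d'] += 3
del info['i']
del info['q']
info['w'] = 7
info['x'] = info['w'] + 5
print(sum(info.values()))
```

info['f'] = 2 → {'q': 5, 'i': 9, 'z': 4, 'c': 0, 'f': 2}
info['f'] = 2+2 = 4 → {'q': 5, 'i': 9, 'z': 4, 'c': 0, 'f': 4}
info['d'] = 8 → {'q': 5, 'i': 9, 'z': 4, 'c': 0, 'f': 4, 'd': 8}
info['d'] = 8+3 = 11 → {'q': 5, 'i': 9, 'z': 4, 'c': 0, 'f': 4, 'd': 11}
del 'i' → {'q': 5, 'z': 4, 'c': 0, 'f': 4, 'd': 11}
del 'q' → {'z': 4, 'c': 0, 'f': 4, 'd': 11}
info['w'] = 7 → {'z': 4, 'c': 0, 'f': 4, 'd': 11, 'w': 7}
info['x'] = info['w']+5 = 12 → {'z': 4, 'c': 0, 'f': 4, 'd': 11, 'w': 7, 'x': 12}
sum of values = 38

38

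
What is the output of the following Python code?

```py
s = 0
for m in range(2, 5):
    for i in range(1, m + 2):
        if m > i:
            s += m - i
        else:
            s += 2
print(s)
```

m=2,i=1: 2>1, s = 0+1 = 1
m=2,i=2: not 2>2, s = 1+2 = 3
m=2,i=3: not 2>3, s = 3+2 = 5
m=3,i=1: 3>1, s = 5+2 = 7
m=3,i=2: 3>2, s = 7+1 = 8
m=3,i=3: not 3>3, s = 8+2 = 10
m=3,i=4: not 3>4, s = 10+2 = 12
m=4,i=1: 4>1, s = 12+3 = 15
m=4,i=2: 4>2, s = 15+2 = 17
m=4,i=3: 4>3, s = 17+1 = 18
m=4,i=4: not 4>4, s = 18+2 = 20
m=4,i=5: not 4>5, s = 20+2 = 22

22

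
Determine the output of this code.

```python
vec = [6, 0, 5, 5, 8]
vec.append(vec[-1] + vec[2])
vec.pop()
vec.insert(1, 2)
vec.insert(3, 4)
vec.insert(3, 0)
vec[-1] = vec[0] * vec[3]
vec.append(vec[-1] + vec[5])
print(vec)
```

append vec[-1]+vec[2] = 8+5 = 13 → [6, 0, 5, 5, 8, 13]
pop() removes 13 → [6, 0, 5, 5, 8]
insert 2 at 1 → [6, 2, 0, 5, 5, 8]
insert 4 at 3 → [6, 2, 0, 4, 5, 5, 8]
insert 0 at 3 → [6, 2, 0, 0, 4, 5, 5, 8]
vec[-1] = vec[0]*vec[3] = 6*0 = 0 → [6, 2, 0, 0, 4, 5, 5, 0]
append vec[-1]+vec[5] = 0+5 = 5 → [6, 2, 0, 0, 4, 5, 5, 0, 5]

[6, 2, 0, 0, 4, 5, 5, 0, 5]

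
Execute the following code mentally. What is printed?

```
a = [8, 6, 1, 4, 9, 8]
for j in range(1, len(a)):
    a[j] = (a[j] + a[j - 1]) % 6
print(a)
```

[8, 2, 3, 1, 4, 0]

j=1: a[1] = (6+8)%6 = 2 → [8, 2, 1, 4, 9, 8]
j=2: a[2] = (1+2)%6 = 3 → [8, 2, 3, 4, 9, 8]
j=3: a[3] = (4+3)%6 = 1 → [8, 2, 3, 1, 9, 8]
j=4: a[4] = (9+1)%6 = 4 → [8, 2, 3, 1, 4, 8]
j=5: a[5] = (8+4)%6 = 0 → [8, 2, 3, 1, 4, 0]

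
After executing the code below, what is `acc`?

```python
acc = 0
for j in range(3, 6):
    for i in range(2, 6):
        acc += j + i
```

90

j=3,i=2: acc = 0+5 = 5
j=3,i=3: acc = 5+6 = 11
j=3,i=4: acc = 11+7 = 18
j=3,i=5: acc = 18+8 = 26
j=4,i=2: acc = 26+6 = 32
j=4,i=3: acc = 32+7 = 39
j=4,i=4: acc = 39+8 = 47
j=4,i=5: acc = 47+9 = 56
j=5,i=2: acc = 56+7 = 63
j=5,i=3: acc = 63+8 = 71
j=5,i=4: acc = 71+9 = 80
j=5,i=5: acc = 80+10 = 90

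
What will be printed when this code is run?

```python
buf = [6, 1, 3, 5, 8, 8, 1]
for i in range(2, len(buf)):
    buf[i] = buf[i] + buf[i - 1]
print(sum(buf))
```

i=2: buf[2] = 3+1 = 4 → [6, 1, 4, 5, 8, 8, 1]
i=3: buf[3] = 5+4 = 9 → [6, 1, 4, 9, 8, 8, 1]
i=4: buf[4] = 8+9 = 17 → [6, 1, 4, 9, 17, 8, 1]
i=5: buf[5] = 8+17 = 25 → [6, 1, 4, 9, 17, 25, 1]
i=6: buf[6] = 1+25 = 26 → [6, 1, 4, 9, 17, 25, 26]
sum = 88

88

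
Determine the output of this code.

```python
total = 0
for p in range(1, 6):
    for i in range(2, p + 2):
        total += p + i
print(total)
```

105

p=1,i=2: total = 0+3 = 3
p=2,i=2: total = 3+4 = 7
p=2,i=3: total = 7+5 = 12
p=3,i=2: total = 12+5 = 17
p=3,i=3: total = 17+6 = 23
p=3,i=4: total = 23+7 = 30
p=4,i=2: total = 30+6 = 36
p=4,i=3: total = 36+7 = 43
p=4,i=4: total = 43+8 = 51
p=4,i=5: total = 51+9 = 60
p=5,i=2: total = 60+7 = 67
p=5,i=3: total = 67+8 = 75
p=5,i=4: total = 75+9 = 84
p=5,i=5: total = 84+10 = 94
p=5,i=6: total = 94+11 = 105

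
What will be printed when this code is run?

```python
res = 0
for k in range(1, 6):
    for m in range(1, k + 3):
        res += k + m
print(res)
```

k=1,m=1: res = 0+2 = 2
k=1,m=2: res = 2+3 = 5
k=1,m=3: res = 5+4 = 9
k=2,m=1: res = 9+3 = 12
k=2,m=2: res = 12+4 = 16
k=2,m=3: res = 16+5 = 21
k=2,m=4: res = 21+6 = 27
k=3,m=1: res = 27+4 = 31
k=3,m=2: res = 31+5 = 36
k=3,m=3: res = 36+6 = 42
k=3,m=4: res = 42+7 = 49
k=3,m=5: res = 49+8 = 57
k=4,m=1: res = 57+5 = 62
k=4,m=2: res = 62+6 = 68
k=4,m=3: res = 68+7 = 75
k=4,m=4: res = 75+8 = 83
k=4,m=5: res = 83+9 = 92
k=4,m=6: res = 92+10 = 102
k=5,m=1: res = 102+6 = 108
k=5,m=2: res = 108+7 = 115
k=5,m=3: res = 115+8 = 123
k=5,m=4: res = 123+9 = 132
k=5,m=5: res = 132+10 = 142
k=5,m=6: res = 142+11 = 153
k=5,m=7: res = 153+12 = 165

165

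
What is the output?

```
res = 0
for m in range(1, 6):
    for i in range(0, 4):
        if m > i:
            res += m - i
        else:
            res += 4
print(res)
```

58

m=1,i=0: 1>0, res = 0+1 = 1
m=1,i=1: not 1>1, res = 1+4 = 5
m=1,i=2: not 1>2, res = 5+4 = 9
m=1,i=3: not 1>3, res = 9+4 = 13
m=2,i=0: 2>0, res = 13+2 = 15
m=2,i=1: 2>1, res = 15+1 = 16
m=2,i=2: not 2>2, res = 16+4 = 20
m=2,i=3: not 2>3, res = 20+4 = 24
m=3,i=0: 3>0, res = 24+3 = 27
m=3,i=1: 3>1, res = 27+2 = 29
m=3,i=2: 3>2, res = 29+1 = 30
m=3,i=3: not 3>3, res = 30+4 = 34
m=4,i=0: 4>0, res = 34+4 = 38
m=4,i=1: 4>1, res = 38+3 = 41
m=4,i=2: 4>2, res = 41+2 = 43
m=4,i=3: 4>3, res = 43+1 = 44
m=5,i=0: 5>0, res = 44+5 = 49
m=5,i=1: 5>1, res = 49+4 = 53
m=5,i=2: 5>2, res = 53+3 = 56
m=5,i=3: 5>3, res = 56+2 = 58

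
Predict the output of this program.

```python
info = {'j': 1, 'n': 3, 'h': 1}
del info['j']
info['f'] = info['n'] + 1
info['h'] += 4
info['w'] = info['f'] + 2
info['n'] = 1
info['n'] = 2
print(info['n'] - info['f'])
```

del 'j' → {'n': 3, 'h': 1}
info['f'] = info['n']+1 = 4 → {'n': 3, 'h': 1, 'f': 4}
info['h'] = 1+4 = 5 → {'n': 3, 'h': 5, 'f': 4}
info['w'] = info['f']+2 = 6 → {'n': 3, 'h': 5, 'f': 4, 'w': 6}
info['n'] = 1 → {'n': 1, 'h': 5, 'f': 4, 'w': 6}
info['n'] = 2 → {'n': 2, 'h': 5, 'f': 4, 'w': 6}
info['n']-info['f'] = 2-4 = -2

-2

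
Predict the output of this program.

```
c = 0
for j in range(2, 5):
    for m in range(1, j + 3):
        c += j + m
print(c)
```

j=2,m=1: c = 0+3 = 3
j=2,m=2: c = 3+4 = 7
j=2,m=3: c = 7+5 = 12
j=2,m=4: c = 12+6 = 18
j=3,m=1: c = 18+4 = 22
j=3,m=2: c = 22+5 = 27
j=3,m=3: c = 27+6 = 33
j=3,m=4: c = 33+7 = 40
j=3,m=5: c = 40+8 = 48
j=4,m=1: c = 48+5 = 53
j=4,m=2: c = 53+6 = 59
j=4,m=3: c = 59+7 = 66
j=4,m=4: c = 66+8 = 74
j=4,m=5: c = 74+9 = 83
j=4,m=6: c = 83+10 = 93

93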